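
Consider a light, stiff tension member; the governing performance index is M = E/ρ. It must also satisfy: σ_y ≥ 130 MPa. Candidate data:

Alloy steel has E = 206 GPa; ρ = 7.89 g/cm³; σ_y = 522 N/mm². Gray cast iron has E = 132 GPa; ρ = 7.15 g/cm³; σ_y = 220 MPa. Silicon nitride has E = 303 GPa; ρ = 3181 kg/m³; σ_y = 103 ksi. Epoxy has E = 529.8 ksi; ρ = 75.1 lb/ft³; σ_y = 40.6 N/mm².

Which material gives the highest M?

Screen on constraints: σ_y ≥ 130 MPa. Survivors: alloy steel, gray cast iron, silicon nitride.
In SI units:
  alloy steel: E = 206.0 GPa, ρ = 7890 kg/m³
  gray cast iron: E = 132.0 GPa, ρ = 7150 kg/m³
  silicon nitride: E = 303.0 GPa, ρ = 3181 kg/m³
  silicon nitride: M = 95.3 MN·m/kg
  alloy steel: M = 26.1 MN·m/kg
  gray cast iron: M = 18.5 MN·m/kg
Highest index: silicon nitride.

silicon nitride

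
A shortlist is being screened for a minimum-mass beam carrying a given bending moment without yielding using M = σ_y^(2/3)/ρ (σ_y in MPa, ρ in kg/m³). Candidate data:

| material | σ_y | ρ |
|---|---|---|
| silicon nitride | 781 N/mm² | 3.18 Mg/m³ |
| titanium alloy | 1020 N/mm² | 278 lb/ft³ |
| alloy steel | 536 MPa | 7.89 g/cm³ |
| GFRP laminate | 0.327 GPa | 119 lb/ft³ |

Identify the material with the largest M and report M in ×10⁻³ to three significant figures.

Putting every candidate on a common basis:
  silicon nitride: σ_y = 781.0 MPa, ρ = 3180 kg/m³
  titanium alloy: σ_y = 1020 MPa, ρ = 4453 kg/m³
  alloy steel: σ_y = 536.0 MPa, ρ = 7890 kg/m³
  GFRP laminate: σ_y = 327.0 MPa, ρ = 1906 kg/m³
  silicon nitride: M = 26.7×10⁻³
  GFRP laminate: M = 24.9×10⁻³
  titanium alloy: M = 22.8×10⁻³
  alloy steel: M = 8.36×10⁻³
Silicon nitride has the largest M.

silicon nitride, M = 26.7×10⁻³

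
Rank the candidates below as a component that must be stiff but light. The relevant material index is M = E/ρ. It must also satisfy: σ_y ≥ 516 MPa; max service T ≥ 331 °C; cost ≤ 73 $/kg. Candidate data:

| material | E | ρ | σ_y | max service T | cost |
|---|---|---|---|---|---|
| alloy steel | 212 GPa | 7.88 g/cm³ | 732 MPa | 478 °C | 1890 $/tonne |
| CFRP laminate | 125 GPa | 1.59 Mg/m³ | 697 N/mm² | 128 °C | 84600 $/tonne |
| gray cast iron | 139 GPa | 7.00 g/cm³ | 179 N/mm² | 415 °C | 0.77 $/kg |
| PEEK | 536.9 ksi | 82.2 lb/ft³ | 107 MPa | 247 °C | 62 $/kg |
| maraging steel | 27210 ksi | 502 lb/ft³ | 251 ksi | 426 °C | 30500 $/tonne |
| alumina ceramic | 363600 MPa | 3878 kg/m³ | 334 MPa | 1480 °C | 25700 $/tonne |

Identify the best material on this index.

Screen on constraints: σ_y ≥ 516 MPa; max service T ≥ 331 °C; cost ≤ 73 $/kg. Survivors: alloy steel, maraging steel.
Convert each candidate to consistent units, then evaluate M:
  alloy steel: E = 212.0 GPa, ρ = 7880 kg/m³
  maraging steel: E = 187.6 GPa, ρ = 8041 kg/m³
  alloy steel: M = 26.9 MN·m/kg
  maraging steel: M = 23.3 MN·m/kg
Alloy steel has the largest M.

alloy steel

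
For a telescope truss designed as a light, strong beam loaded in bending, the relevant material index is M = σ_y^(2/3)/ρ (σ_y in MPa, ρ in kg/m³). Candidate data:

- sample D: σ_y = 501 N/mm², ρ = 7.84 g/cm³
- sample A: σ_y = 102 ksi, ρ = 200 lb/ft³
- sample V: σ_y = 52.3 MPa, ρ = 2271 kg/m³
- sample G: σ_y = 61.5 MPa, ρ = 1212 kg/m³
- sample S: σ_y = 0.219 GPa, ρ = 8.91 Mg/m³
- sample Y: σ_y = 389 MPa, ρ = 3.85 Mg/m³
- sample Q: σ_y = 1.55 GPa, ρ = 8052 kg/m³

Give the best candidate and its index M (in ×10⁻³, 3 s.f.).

After converting to SI:
  sample D: σ_y = 501.0 MPa, ρ = 7840 kg/m³
  sample A: σ_y = 703.3 MPa, ρ = 3204 kg/m³
  sample V: σ_y = 52.30 MPa, ρ = 2271 kg/m³
  sample G: σ_y = 61.50 MPa, ρ = 1212 kg/m³
  sample S: σ_y = 219.0 MPa, ρ = 8910 kg/m³
  sample Y: σ_y = 389.0 MPa, ρ = 3850 kg/m³
  sample Q: σ_y = 1550 MPa, ρ = 8052 kg/m³
  sample A: M = 24.7×10⁻³
  sample Q: M = 16.6×10⁻³
  sample Y: M = 13.8×10⁻³
  sample G: M = 12.9×10⁻³
  sample D: M = 8.05×10⁻³
  sample V: M = 6.16×10⁻³
  sample S: M = 4.08×10⁻³
Sample A has the largest M.

sample A, M = 24.7×10⁻³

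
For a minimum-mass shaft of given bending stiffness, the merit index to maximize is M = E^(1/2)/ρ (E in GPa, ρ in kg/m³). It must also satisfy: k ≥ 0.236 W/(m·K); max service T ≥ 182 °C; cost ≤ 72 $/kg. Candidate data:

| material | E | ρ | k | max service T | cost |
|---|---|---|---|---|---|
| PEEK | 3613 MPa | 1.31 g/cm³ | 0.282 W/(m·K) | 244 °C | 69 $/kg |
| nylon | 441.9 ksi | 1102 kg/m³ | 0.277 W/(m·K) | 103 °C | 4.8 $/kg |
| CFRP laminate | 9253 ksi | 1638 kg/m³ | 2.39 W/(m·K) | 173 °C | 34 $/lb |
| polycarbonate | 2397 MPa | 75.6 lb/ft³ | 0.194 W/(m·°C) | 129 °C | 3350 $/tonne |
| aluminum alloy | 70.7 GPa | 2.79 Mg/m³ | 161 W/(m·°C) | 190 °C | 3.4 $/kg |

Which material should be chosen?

aluminum alloy

Screen on constraints: k ≥ 0.236 W/(m·K); max service T ≥ 182 °C; cost ≤ 72 $/kg. Survivors: PEEK, aluminum alloy.
Normalizing units and computing the index:
  PEEK: E = 3.613 GPa, ρ = 1310 kg/m³
  aluminum alloy: E = 70.70 GPa, ρ = 2790 kg/m³
  aluminum alloy: M = 3.01×10⁻³
  PEEK: M = 1.45×10⁻³
Aluminum alloy has the largest M.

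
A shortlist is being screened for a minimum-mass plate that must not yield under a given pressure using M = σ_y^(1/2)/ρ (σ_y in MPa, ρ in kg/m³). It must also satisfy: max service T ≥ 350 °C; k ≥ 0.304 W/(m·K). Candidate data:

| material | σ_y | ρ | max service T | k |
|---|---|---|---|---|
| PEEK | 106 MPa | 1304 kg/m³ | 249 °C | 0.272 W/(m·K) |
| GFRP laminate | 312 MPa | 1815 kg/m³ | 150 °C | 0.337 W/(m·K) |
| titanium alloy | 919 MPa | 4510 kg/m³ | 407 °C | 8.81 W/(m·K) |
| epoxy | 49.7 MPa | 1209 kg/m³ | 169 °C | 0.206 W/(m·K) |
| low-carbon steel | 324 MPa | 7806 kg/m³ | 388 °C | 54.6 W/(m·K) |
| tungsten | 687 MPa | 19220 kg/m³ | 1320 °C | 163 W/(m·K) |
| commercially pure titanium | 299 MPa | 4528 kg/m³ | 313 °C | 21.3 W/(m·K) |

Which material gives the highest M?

Screen on constraints: max service T ≥ 350 °C; k ≥ 0.304 W/(m·K). Survivors: titanium alloy, low-carbon steel, tungsten.
Per-candidate index values:
  titanium alloy: M = 6.72×10⁻³
  low-carbon steel: M = 2.31×10⁻³
  tungsten: M = 1.36×10⁻³
The maximum is for titanium alloy.

titanium alloy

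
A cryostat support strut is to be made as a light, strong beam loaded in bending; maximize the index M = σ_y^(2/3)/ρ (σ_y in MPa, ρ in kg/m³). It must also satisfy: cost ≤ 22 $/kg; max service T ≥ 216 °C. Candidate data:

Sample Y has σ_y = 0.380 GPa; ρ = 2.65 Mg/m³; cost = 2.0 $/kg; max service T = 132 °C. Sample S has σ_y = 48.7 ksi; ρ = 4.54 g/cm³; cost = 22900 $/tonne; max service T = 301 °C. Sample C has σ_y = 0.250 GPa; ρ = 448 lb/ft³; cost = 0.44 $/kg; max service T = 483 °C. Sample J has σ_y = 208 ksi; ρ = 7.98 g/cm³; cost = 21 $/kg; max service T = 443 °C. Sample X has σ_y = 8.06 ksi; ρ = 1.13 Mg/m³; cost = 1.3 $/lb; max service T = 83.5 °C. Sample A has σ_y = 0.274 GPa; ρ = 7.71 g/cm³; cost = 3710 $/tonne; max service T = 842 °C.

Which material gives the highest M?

sample J

Screen on constraints: cost ≤ 22 $/kg; max service T ≥ 216 °C. Survivors: sample C, sample J, sample A.
Convert each candidate to consistent units, then evaluate M:
  sample C: σ_y = 250.0 MPa, ρ = 7176 kg/m³
  sample J: σ_y = 1434 MPa, ρ = 7980 kg/m³
  sample A: σ_y = 274.0 MPa, ρ = 7710 kg/m³
  sample J: M = 15.9×10⁻³
  sample C: M = 5.53×10⁻³
  sample A: M = 5.47×10⁻³
The maximum is for sample J.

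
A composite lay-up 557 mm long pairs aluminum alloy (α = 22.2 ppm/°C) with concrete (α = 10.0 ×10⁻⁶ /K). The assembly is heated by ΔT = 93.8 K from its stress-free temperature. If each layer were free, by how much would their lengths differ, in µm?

Δα = |22.2 − 10.0|×10⁻⁶/K = 12.2×10⁻⁶/K.
ΔL_mismatch = Δα·L·ΔT = 12.2×10⁻⁶ × 557.0 mm × 93.8 K = 637 µm.

637 µm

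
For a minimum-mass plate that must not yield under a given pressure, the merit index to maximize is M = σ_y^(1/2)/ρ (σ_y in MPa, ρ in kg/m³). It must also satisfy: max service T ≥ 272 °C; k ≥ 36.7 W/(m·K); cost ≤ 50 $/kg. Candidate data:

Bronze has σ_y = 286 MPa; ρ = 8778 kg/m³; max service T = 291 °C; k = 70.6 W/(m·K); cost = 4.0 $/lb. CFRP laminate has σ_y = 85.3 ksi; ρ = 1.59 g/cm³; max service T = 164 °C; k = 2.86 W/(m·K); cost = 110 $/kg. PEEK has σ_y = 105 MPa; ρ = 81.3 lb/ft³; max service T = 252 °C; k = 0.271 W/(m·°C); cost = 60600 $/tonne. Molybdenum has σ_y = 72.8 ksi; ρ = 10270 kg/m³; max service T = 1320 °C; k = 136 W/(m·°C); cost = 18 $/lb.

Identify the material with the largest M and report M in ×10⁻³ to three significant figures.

Screen on constraints: max service T ≥ 272 °C; k ≥ 36.7 W/(m·K); cost ≤ 50 $/kg. Survivors: bronze, molybdenum.
Putting every candidate on a common basis:
  bronze: σ_y = 286.0 MPa, ρ = 8778 kg/m³
  molybdenum: σ_y = 501.9 MPa, ρ = 10270 kg/m³
  molybdenum: M = 2.18×10⁻³
  bronze: M = 1.93×10⁻³
Molybdenum has the largest M.

molybdenum, M = 2.18×10⁻³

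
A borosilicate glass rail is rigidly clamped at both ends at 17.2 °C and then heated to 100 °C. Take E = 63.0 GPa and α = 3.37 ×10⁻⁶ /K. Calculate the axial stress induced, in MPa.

17.6 MPa

ΔT = 82.80 K. Constrained thermal stress σ = E·α·ΔT = 63.00×10³ MPa × 3.37×10⁻⁶ × 82.80 = 17.6 MPa (compressive).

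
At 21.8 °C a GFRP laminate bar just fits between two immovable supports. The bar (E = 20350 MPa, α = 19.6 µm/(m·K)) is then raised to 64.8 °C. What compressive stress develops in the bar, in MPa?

17.2 MPa

E = 20350 MPa = 20.35 GPa.
ΔT = 43.00 K. Constrained thermal stress σ = E·α·ΔT = 20.35×10³ MPa × 19.6×10⁻⁶ × 43.00 = 17.2 MPa (compressive).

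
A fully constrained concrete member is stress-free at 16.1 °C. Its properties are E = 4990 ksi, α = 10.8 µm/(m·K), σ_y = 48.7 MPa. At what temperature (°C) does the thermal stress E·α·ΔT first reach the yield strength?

E = 4990 ksi = 34.40 GPa.
E·α·ΔT = 48.70 MPa ⇒ ΔT = 48.70 / (34.40×10³ × 10.8×10⁻⁶) = 131.1 K.
T = 16.1 + 131.1 = 147.2 °C.

147 °C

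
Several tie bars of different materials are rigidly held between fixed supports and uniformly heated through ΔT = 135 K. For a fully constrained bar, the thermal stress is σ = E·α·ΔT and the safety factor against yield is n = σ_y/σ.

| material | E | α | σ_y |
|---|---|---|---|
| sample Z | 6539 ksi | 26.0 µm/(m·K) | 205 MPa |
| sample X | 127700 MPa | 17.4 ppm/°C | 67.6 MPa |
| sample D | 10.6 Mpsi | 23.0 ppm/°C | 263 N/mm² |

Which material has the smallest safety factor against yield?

sample X

In consistent units (E in GPa, α in ×10⁻⁶/K, σ_y in MPa):
  sample Z: E = 45.08, α = 26.0, σ_y = 205.0 → σ = 158 MPa, n = 1.30
  sample X: E = 127.7, α = 17.4, σ_y = 67.60 → σ = 300 MPa, n = 0.225
  sample D: E = 73.08, α = 23.0, σ_y = 263.0 → σ = 227 MPa, n = 1.16
Smallest n: sample X with n = 0.225.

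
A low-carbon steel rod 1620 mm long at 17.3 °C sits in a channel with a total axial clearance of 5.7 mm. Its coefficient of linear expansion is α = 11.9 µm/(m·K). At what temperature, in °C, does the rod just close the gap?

313 °C

α·L₀·ΔT = 5.7 mm ⇒ ΔT = 5.7 / (11.9×10⁻⁶ × 1620.0) = 295.7 K.
T = 17.3 + 295.7 = 313.0 °C.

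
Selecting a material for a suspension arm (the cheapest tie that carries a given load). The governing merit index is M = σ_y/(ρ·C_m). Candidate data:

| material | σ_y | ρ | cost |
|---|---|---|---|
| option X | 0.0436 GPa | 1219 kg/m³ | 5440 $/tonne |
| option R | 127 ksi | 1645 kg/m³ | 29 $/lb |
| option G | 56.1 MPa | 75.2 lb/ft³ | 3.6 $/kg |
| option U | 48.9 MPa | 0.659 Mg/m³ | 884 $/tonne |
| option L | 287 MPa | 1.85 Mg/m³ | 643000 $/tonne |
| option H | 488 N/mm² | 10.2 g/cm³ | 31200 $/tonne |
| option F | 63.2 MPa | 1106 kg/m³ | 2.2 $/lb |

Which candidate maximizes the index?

option U

Normalizing units and computing the index:
  option X: σ_y = 43.60 MPa, ρ = 1219 kg/m³, cost = 5.440 $/kg
  option R: σ_y = 875.6 MPa, ρ = 1645 kg/m³, cost = 63.93 $/kg
  option G: σ_y = 56.10 MPa, ρ = 1205 kg/m³, cost = 3.600 $/kg
  option U: σ_y = 48.90 MPa, ρ = 659.0 kg/m³, cost = 0.8840 $/kg
  option L: σ_y = 287.0 MPa, ρ = 1850 kg/m³, cost = 643.0 $/kg
  option H: σ_y = 488.0 MPa, ρ = 10200 kg/m³, cost = 31.20 $/kg
  option F: σ_y = 63.20 MPa, ρ = 1106 kg/m³, cost = 4.850 $/kg
  option U: M = 83.9 kN·m per $
  option G: M = 12.9 kN·m per $
  option F: M = 11.8 kN·m per $
  option R: M = 8.33 kN·m per $
  option X: M = 6.57 kN·m per $
  option H: M = 1.53 kN·m per $
  option L: M = 0.241 kN·m per $
The maximum is for option U.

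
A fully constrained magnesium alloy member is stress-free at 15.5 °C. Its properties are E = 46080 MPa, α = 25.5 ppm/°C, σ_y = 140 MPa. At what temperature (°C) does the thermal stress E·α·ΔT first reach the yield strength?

E = 46080 MPa = 46.08 GPa.
E·α·ΔT = 140.0 MPa ⇒ ΔT = 140.0 / (46.08×10³ × 25.5×10⁻⁶) = 119.1 K.
T = 15.5 + 119.1 = 134.6 °C.

135 °C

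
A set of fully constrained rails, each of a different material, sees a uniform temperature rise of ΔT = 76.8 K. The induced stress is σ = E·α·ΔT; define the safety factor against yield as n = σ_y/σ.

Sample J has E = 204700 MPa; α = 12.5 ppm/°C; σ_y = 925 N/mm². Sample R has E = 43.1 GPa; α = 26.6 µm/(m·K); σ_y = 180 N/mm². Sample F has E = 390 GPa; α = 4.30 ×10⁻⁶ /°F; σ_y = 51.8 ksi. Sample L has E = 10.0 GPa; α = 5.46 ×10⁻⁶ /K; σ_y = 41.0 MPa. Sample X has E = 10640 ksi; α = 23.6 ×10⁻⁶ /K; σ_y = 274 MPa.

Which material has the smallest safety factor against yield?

In consistent units (E in GPa, α in ×10⁻⁶/K, σ_y in MPa):
  sample J: E = 204.7, α = 12.5, σ_y = 925.0 → σ = 197 MPa, n = 4.71
  sample R: E = 43.10, α = 26.6, σ_y = 180.0 → σ = 88.0 MPa, n = 2.04
  sample F: E = 390.0, α = 7.74, σ_y = 357.1 → σ = 232 MPa, n = 1.54
  sample L: E = 10.00, α = 5.46, σ_y = 41.00 → σ = 4.19 MPa, n = 9.78
  sample X: E = 73.36, α = 23.6, σ_y = 274.0 → σ = 133 MPa, n = 2.06
Sample F has the lowest safety factor, n = 1.54.

sample F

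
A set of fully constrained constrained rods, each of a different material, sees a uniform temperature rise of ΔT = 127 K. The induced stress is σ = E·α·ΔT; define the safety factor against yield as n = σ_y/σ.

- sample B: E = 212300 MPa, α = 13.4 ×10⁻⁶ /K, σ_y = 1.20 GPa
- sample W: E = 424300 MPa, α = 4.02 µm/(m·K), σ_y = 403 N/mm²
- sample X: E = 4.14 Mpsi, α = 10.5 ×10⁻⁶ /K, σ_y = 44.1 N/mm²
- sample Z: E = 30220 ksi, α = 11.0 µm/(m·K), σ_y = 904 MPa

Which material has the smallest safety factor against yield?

In consistent units (E in GPa, α in ×10⁻⁶/K, σ_y in MPa):
  sample B: E = 212.3, α = 13.4, σ_y = 1200 → σ = 361 MPa, n = 3.32
  sample W: E = 424.3, α = 4.02, σ_y = 403.0 → σ = 217 MPa, n = 1.86
  sample X: E = 28.54, α = 10.5, σ_y = 44.10 → σ = 38.1 MPa, n = 1.16
  sample Z: E = 208.4, α = 11.0, σ_y = 904.0 → σ = 291 MPa, n = 3.11
The minimum is sample X at n = 1.16.

sample X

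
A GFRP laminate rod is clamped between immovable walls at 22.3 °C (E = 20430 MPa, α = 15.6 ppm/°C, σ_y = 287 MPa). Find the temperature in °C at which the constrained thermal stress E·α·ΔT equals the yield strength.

923 °C

E = 20430 MPa = 20.43 GPa.
E·α·ΔT = 287.0 MPa ⇒ ΔT = 287.0 / (20.43×10³ × 15.6×10⁻⁶) = 900.5 K.
T = 22.3 + 900.5 = 922.8 °C.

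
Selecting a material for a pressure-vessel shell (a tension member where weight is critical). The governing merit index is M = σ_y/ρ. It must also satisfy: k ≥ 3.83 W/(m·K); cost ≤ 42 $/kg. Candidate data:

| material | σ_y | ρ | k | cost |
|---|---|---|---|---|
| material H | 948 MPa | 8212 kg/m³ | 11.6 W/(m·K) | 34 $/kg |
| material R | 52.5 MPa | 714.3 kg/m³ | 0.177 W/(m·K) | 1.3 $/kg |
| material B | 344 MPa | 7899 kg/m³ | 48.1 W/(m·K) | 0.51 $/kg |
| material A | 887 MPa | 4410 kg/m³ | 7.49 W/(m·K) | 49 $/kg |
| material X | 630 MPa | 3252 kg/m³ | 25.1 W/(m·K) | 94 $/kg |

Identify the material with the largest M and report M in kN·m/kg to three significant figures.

Screen on constraints: k ≥ 3.83 W/(m·K); cost ≤ 42 $/kg. Survivors: material H, material B.
Per-candidate index values:
  material H: M = 115 kN·m/kg
  material B: M = 43.5 kN·m/kg
Highest index: material H.

material H, M = 115 kN·m/kg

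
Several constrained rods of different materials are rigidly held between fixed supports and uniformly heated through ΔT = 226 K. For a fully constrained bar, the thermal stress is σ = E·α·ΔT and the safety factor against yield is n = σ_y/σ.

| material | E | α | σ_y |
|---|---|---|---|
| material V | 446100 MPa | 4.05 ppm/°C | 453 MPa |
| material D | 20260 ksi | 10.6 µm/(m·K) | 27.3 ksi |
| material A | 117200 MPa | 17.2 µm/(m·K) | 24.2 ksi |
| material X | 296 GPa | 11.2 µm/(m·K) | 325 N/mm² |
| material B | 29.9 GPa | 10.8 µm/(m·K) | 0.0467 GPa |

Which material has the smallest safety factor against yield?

material A

In consistent units (E in GPa, α in ×10⁻⁶/K, σ_y in MPa):
  material V: E = 446.1, α = 4.05, σ_y = 453.0 → σ = 408 MPa, n = 1.11
  material D: E = 139.7, α = 10.6, σ_y = 188.2 → σ = 335 MPa, n = 0.562
  material A: E = 117.2, α = 17.2, σ_y = 166.9 → σ = 456 MPa, n = 0.366
  material X: E = 296.0, α = 11.2, σ_y = 325.0 → σ = 749 MPa, n = 0.434
  material B: E = 29.90, α = 10.8, σ_y = 46.70 → σ = 73.0 MPa, n = 0.640
The minimum is material A at n = 0.366.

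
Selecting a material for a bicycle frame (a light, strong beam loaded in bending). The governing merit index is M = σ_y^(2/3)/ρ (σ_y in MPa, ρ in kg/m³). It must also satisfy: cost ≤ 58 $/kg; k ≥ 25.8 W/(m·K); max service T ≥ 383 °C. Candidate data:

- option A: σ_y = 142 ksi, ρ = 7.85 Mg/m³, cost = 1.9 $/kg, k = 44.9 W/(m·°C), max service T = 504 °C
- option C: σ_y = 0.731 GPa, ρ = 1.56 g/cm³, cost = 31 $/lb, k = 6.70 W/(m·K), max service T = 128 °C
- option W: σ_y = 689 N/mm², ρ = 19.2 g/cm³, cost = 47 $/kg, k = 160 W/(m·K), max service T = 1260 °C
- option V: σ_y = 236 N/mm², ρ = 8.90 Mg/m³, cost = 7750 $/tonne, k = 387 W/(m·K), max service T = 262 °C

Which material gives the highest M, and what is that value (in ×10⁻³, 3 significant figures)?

option A, M = 12.6×10⁻³

Screen on constraints: cost ≤ 58 $/kg; k ≥ 25.8 W/(m·K); max service T ≥ 383 °C. Survivors: option A, option W.
After converting to SI:
  option A: σ_y = 979.1 MPa, ρ = 7850 kg/m³
  option W: σ_y = 689.0 MPa, ρ = 19200 kg/m³
  option A: M = 12.6×10⁻³
  option W: M = 4.06×10⁻³
Highest index: option A.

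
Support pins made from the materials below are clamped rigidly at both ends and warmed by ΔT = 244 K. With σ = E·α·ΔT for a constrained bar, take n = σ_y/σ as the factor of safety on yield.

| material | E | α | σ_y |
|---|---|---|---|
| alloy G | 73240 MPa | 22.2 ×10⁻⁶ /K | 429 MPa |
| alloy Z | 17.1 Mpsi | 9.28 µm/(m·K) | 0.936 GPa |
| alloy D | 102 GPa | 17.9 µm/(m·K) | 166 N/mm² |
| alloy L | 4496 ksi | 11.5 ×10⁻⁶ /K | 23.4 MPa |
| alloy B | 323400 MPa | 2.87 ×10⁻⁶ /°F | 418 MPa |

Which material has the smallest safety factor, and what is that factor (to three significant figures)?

alloy L, n = 0.269

In consistent units (E in GPa, α in ×10⁻⁶/K, σ_y in MPa):
  alloy G: E = 73.24, α = 22.2, σ_y = 429.0 → σ = 397 MPa, n = 1.08
  alloy Z: E = 117.9, α = 9.28, σ_y = 936.0 → σ = 267 MPa, n = 3.51
  alloy D: E = 102.0, α = 17.9, σ_y = 166.0 → σ = 445 MPa, n = 0.373
  alloy L: E = 31.00, α = 11.5, σ_y = 23.40 → σ = 87.0 MPa, n = 0.269
  alloy B: E = 323.4, α = 5.17, σ_y = 418.0 → σ = 408 MPa, n = 1.03
The minimum is alloy L at n = 0.269.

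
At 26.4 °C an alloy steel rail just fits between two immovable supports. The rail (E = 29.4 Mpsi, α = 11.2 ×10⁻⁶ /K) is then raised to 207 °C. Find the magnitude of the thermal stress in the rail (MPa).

E = 29.4 Mpsi = 202.7 GPa.
ΔT = 180.6 K. Constrained thermal stress σ = E·α·ΔT = 202.7×10³ MPa × 11.2×10⁻⁶ × 180.6 = 410 MPa (compressive).

410 MPa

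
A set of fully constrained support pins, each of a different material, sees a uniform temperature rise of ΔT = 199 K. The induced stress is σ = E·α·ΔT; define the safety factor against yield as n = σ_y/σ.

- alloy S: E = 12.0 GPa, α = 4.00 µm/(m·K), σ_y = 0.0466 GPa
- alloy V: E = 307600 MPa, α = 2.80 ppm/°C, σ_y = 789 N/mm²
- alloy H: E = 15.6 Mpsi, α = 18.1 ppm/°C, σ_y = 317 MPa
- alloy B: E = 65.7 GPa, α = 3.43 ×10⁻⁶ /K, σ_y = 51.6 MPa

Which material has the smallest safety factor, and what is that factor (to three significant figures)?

Per material, after unit conversion:
  alloy S: E = 12.00, α = 4.00, σ_y = 46.60 → σ = 9.55 MPa, n = 4.88
  alloy V: E = 307.6, α = 2.80, σ_y = 789.0 → σ = 171 MPa, n = 4.60
  alloy H: E = 107.6, α = 18.1, σ_y = 317.0 → σ = 387 MPa, n = 0.818
  alloy B: E = 65.70, α = 3.43, σ_y = 51.60 → σ = 44.8 MPa, n = 1.15
Alloy H has the lowest safety factor, n = 0.818.

alloy H, n = 0.818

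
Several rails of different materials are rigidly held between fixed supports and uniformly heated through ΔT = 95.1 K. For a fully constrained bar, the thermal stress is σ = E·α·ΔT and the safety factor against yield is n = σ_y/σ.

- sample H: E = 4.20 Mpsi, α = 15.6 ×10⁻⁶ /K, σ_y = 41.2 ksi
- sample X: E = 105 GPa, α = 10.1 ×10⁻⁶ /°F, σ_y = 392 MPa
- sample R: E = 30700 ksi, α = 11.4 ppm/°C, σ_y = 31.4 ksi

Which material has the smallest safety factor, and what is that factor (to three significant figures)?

In consistent units (E in GPa, α in ×10⁻⁶/K, σ_y in MPa):
  sample H: E = 28.96, α = 15.6, σ_y = 284.1 → σ = 43.0 MPa, n = 6.61
  sample X: E = 105.0, α = 18.2, σ_y = 392.0 → σ = 182 MPa, n = 2.16
  sample R: E = 211.7, α = 11.4, σ_y = 216.5 → σ = 229 MPa, n = 0.943
Smallest n: sample R with n = 0.943.

sample R, n = 0.943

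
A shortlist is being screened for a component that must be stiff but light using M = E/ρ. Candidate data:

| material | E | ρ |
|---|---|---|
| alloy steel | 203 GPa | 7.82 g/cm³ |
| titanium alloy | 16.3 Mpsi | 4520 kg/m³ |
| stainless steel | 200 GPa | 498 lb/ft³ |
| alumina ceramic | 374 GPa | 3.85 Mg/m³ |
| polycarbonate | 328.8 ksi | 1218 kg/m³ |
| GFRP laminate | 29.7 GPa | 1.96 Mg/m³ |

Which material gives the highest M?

alumina ceramic

In SI units:
  alloy steel: E = 203.0 GPa, ρ = 7820 kg/m³
  titanium alloy: E = 112.4 GPa, ρ = 4520 kg/m³
  stainless steel: E = 200.0 GPa, ρ = 7977 kg/m³
  alumina ceramic: E = 374.0 GPa, ρ = 3850 kg/m³
  polycarbonate: E = 2.267 GPa, ρ = 1218 kg/m³
  GFRP laminate: E = 29.70 GPa, ρ = 1960 kg/m³
  alumina ceramic: M = 97.1 MN·m/kg
  alloy steel: M = 26.0 MN·m/kg
  stainless steel: M = 25.1 MN·m/kg
  titanium alloy: M = 24.9 MN·m/kg
  GFRP laminate: M = 15.2 MN·m/kg
  polycarbonate: M = 1.86 MN·m/kg
Alumina ceramic has the largest M.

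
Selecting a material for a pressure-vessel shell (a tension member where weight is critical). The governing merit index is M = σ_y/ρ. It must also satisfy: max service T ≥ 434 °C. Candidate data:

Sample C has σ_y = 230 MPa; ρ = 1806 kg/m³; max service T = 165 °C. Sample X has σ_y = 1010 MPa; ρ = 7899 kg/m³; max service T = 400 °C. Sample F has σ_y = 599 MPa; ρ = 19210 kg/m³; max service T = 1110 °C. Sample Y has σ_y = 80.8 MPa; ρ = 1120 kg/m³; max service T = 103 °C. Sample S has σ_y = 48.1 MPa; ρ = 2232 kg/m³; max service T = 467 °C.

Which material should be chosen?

Screen on constraints: max service T ≥ 434 °C. Survivors: sample F, sample S.
Computing M directly (units already consistent):
  sample F: M = 31.2 kN·m/kg
  sample S: M = 21.6 kN·m/kg
The maximum is for sample F.

sample F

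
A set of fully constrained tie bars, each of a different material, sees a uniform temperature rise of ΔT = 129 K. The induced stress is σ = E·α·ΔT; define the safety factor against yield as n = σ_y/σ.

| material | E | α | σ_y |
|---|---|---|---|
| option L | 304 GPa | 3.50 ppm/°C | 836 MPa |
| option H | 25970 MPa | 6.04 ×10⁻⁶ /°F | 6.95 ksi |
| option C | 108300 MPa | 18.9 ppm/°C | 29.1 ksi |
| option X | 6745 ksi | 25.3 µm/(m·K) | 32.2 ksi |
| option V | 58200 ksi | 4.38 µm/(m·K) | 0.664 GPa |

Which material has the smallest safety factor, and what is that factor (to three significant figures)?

With everything in SI (GPa, ×10⁻⁶/K, MPa):
  option L: E = 304.0, α = 3.50, σ_y = 836.0 → σ = 137 MPa, n = 6.09
  option H: E = 25.97, α = 10.9, σ_y = 47.92 → σ = 36.4 MPa, n = 1.32
  option C: E = 108.3, α = 18.9, σ_y = 200.6 → σ = 264 MPa, n = 0.760
  option X: E = 46.51, α = 25.3, σ_y = 222.0 → σ = 152 MPa, n = 1.46
  option V: E = 401.3, α = 4.38, σ_y = 664.0 → σ = 227 MPa, n = 2.93
Smallest n: option C with n = 0.760.

option C, n = 0.760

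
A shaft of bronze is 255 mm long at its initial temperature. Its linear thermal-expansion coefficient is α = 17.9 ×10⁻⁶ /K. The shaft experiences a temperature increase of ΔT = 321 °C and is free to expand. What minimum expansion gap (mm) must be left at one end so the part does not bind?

ΔL = α·L₀·ΔT = 17.9×10⁻⁶ × 255 mm × 321.0 K = 1.47 mm.

1.47 mm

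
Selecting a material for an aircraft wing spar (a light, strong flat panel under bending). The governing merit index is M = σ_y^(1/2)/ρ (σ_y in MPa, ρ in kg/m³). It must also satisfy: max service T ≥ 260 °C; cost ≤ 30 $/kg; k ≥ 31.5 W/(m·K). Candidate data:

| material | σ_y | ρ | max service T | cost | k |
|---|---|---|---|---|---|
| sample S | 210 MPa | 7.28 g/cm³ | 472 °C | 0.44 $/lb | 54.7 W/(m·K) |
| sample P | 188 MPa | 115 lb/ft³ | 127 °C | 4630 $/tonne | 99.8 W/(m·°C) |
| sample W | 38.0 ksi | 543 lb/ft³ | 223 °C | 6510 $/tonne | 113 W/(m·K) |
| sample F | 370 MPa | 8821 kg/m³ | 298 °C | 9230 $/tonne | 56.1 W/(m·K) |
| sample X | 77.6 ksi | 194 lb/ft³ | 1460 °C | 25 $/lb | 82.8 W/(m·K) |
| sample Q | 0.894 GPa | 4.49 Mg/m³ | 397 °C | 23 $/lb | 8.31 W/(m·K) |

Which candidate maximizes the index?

sample F

Screen on constraints: max service T ≥ 260 °C; cost ≤ 30 $/kg; k ≥ 31.5 W/(m·K). Survivors: sample S, sample F.
In SI units:
  sample S: σ_y = 210.0 MPa, ρ = 7280 kg/m³
  sample F: σ_y = 370.0 MPa, ρ = 8821 kg/m³
  sample F: M = 2.18×10⁻³
  sample S: M = 1.99×10⁻³
Sample F ranks first.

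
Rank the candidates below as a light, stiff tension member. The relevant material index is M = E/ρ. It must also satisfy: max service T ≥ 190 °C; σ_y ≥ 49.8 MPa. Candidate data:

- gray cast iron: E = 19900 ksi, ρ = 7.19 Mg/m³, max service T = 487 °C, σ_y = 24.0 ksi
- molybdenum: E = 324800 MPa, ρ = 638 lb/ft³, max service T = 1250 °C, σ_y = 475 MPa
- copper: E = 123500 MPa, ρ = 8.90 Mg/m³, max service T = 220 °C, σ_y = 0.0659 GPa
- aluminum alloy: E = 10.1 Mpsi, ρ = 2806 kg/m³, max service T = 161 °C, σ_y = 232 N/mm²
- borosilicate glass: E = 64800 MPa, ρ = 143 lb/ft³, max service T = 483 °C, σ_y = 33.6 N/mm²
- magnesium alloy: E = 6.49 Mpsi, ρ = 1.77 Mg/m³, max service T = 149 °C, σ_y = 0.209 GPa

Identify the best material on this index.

Screen on constraints: max service T ≥ 190 °C; σ_y ≥ 49.8 MPa. Survivors: gray cast iron, molybdenum, copper.
After converting to SI:
  gray cast iron: E = 137.2 GPa, ρ = 7190 kg/m³
  molybdenum: E = 324.8 GPa, ρ = 10220 kg/m³
  copper: E = 123.5 GPa, ρ = 8900 kg/m³
  molybdenum: M = 31.8 MN·m/kg
  gray cast iron: M = 19.1 MN·m/kg
  copper: M = 13.9 MN·m/kg
Molybdenum has the largest M.

molybdenum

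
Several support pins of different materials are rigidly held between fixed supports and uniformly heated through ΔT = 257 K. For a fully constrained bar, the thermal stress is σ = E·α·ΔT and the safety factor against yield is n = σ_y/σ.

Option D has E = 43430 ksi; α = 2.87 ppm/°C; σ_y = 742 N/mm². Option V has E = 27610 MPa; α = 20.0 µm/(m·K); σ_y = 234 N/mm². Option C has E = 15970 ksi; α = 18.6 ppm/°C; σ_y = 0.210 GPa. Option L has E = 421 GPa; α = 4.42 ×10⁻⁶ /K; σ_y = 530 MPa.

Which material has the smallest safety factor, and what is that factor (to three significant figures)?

Per material, after unit conversion:
  option D: E = 299.4, α = 2.87, σ_y = 742.0 → σ = 221 MPa, n = 3.36
  option V: E = 27.61, α = 20.0, σ_y = 234.0 → σ = 142 MPa, n = 1.65
  option C: E = 110.1, α = 18.6, σ_y = 210.0 → σ = 526 MPa, n = 0.399
  option L: E = 421.0, α = 4.42, σ_y = 530.0 → σ = 478 MPa, n = 1.11
Smallest n: option C with n = 0.399.

option C, n = 0.399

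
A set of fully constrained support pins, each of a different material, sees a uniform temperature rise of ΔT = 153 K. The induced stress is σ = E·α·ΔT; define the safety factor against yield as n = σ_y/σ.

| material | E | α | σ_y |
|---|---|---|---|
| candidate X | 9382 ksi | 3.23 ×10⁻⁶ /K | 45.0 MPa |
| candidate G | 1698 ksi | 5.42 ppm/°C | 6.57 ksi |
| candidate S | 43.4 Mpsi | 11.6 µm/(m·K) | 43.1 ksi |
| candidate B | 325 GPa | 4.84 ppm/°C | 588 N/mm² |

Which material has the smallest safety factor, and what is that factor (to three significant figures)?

candidate S, n = 0.560

With everything in SI (GPa, ×10⁻⁶/K, MPa):
  candidate X: E = 64.69, α = 3.23, σ_y = 45.00 → σ = 32.0 MPa, n = 1.41
  candidate G: E = 11.71, α = 5.42, σ_y = 45.30 → σ = 9.71 MPa, n = 4.67
  candidate S: E = 299.2, α = 11.6, σ_y = 297.2 → σ = 531 MPa, n = 0.560
  candidate B: E = 325.0, α = 4.84, σ_y = 588.0 → σ = 241 MPa, n = 2.44
Smallest n: candidate S with n = 0.560.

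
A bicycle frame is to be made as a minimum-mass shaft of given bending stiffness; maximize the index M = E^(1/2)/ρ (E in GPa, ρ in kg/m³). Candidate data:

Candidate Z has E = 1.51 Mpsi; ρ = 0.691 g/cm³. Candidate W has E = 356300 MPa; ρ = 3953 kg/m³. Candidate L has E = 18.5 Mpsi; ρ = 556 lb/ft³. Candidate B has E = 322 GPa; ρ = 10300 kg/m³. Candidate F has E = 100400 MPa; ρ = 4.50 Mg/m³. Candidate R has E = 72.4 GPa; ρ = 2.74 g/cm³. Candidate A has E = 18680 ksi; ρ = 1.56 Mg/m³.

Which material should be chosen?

After converting to SI:
  candidate Z: E = 10.41 GPa, ρ = 691.0 kg/m³
  candidate W: E = 356.3 GPa, ρ = 3953 kg/m³
  candidate L: E = 127.6 GPa, ρ = 8906 kg/m³
  candidate B: E = 322.0 GPa, ρ = 10300 kg/m³
  candidate F: E = 100.4 GPa, ρ = 4500 kg/m³
  candidate R: E = 72.40 GPa, ρ = 2740 kg/m³
  candidate A: E = 128.8 GPa, ρ = 1560 kg/m³
  candidate A: M = 7.27×10⁻³
  candidate W: M = 4.78×10⁻³
  candidate Z: M = 4.67×10⁻³
  candidate R: M = 3.11×10⁻³
  candidate F: M = 2.23×10⁻³
  candidate B: M = 1.74×10⁻³
  candidate L: M = 1.27×10⁻³
Candidate A ranks first.

candidate A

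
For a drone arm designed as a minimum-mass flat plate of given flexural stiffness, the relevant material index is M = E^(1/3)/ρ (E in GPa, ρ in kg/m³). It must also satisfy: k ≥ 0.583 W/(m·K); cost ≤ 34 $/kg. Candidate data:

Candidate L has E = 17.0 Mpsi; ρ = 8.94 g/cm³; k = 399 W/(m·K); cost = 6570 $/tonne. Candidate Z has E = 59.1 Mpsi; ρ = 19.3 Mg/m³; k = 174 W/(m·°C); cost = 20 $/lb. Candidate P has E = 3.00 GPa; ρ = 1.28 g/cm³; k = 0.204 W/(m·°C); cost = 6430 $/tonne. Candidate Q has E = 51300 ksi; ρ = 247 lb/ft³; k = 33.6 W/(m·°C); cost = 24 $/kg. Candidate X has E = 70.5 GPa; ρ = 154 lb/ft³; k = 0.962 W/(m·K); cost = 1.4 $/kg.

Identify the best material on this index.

candidate Q

Screen on constraints: k ≥ 0.583 W/(m·K); cost ≤ 34 $/kg. Survivors: candidate L, candidate Q, candidate X.
Normalizing units and computing the index:
  candidate L: E = 117.2 GPa, ρ = 8940 kg/m³
  candidate Q: E = 353.7 GPa, ρ = 3957 kg/m³
  candidate X: E = 70.50 GPa, ρ = 2467 kg/m³
  candidate Q: M = 1.79×10⁻³
  candidate X: M = 1.67×10⁻³
  candidate L: M = 0.547×10⁻³
Highest index: candidate Q.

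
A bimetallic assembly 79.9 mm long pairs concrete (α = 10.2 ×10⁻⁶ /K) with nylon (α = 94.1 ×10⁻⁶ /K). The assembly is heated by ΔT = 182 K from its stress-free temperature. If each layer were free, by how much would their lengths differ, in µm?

Δα = |10.2 − 94.1|×10⁻⁶/K = 83.9×10⁻⁶/K.
ΔL_mismatch = Δα·L·ΔT = 83.9×10⁻⁶ × 79.9 mm × 182.0 K = 1220 µm.

1220 µm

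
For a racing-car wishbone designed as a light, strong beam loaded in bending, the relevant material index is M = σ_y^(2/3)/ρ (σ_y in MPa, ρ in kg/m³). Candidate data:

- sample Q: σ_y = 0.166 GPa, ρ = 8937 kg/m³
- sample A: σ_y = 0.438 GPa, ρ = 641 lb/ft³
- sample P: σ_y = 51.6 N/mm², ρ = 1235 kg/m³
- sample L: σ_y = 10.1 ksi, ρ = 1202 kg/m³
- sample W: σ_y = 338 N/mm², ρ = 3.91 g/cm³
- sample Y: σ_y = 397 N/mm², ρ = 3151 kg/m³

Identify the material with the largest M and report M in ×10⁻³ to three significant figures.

After converting to SI:
  sample Q: σ_y = 166.0 MPa, ρ = 8937 kg/m³
  sample A: σ_y = 438.0 MPa, ρ = 10270 kg/m³
  sample P: σ_y = 51.60 MPa, ρ = 1235 kg/m³
  sample L: σ_y = 69.64 MPa, ρ = 1202 kg/m³
  sample W: σ_y = 338.0 MPa, ρ = 3910 kg/m³
  sample Y: σ_y = 397.0 MPa, ρ = 3151 kg/m³
  sample Y: M = 17.1×10⁻³
  sample L: M = 14.1×10⁻³
  sample W: M = 12.4×10⁻³
  sample P: M = 11.2×10⁻³
  sample A: M = 5.62×10⁻³
  sample Q: M = 3.38×10⁻³
Sample Y ranks first.

sample Y, M = 17.1×10⁻³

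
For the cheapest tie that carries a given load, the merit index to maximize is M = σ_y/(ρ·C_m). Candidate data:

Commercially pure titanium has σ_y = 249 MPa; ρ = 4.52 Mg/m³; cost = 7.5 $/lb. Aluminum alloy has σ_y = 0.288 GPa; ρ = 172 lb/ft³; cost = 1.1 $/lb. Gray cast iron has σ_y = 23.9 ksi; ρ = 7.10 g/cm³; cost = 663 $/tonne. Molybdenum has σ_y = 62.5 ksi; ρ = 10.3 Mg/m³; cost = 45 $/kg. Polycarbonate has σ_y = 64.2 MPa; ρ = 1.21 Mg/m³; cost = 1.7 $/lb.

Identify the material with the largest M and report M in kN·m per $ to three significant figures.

Convert each candidate to consistent units, then evaluate M:
  commercially pure titanium: σ_y = 249.0 MPa, ρ = 4520 kg/m³, cost = 16.53 $/kg
  aluminum alloy: σ_y = 288.0 MPa, ρ = 2755 kg/m³, cost = 2.425 $/kg
  gray cast iron: σ_y = 164.8 MPa, ρ = 7100 kg/m³, cost = 0.6630 $/kg
  molybdenum: σ_y = 430.9 MPa, ρ = 10300 kg/m³, cost = 45.00 $/kg
  polycarbonate: σ_y = 64.20 MPa, ρ = 1210 kg/m³, cost = 3.748 $/kg
  aluminum alloy: M = 43.1 kN·m per $
  gray cast iron: M = 35.0 kN·m per $
  polycarbonate: M = 14.2 kN·m per $
  commercially pure titanium: M = 3.33 kN·m per $
  molybdenum: M = 0.930 kN·m per $
Aluminum alloy has the largest M.

aluminum alloy, M = 43.1 kN·m per $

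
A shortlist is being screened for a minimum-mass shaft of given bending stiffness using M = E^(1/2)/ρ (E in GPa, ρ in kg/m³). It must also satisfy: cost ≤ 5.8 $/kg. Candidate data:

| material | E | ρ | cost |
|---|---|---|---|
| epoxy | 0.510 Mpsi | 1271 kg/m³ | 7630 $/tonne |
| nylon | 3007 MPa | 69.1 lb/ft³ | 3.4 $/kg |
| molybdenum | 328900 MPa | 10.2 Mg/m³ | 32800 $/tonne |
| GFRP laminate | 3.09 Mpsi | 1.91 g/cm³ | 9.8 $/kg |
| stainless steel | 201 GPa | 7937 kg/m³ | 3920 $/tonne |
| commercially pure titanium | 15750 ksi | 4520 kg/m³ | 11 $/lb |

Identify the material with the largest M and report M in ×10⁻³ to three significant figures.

stainless steel, M = 1.79×10⁻³

Screen on constraints: cost ≤ 5.8 $/kg. Survivors: nylon, stainless steel.
After converting to SI:
  nylon: E = 3.007 GPa, ρ = 1107 kg/m³
  stainless steel: E = 201.0 GPa, ρ = 7937 kg/m³
  stainless steel: M = 1.79×10⁻³
  nylon: M = 1.57×10⁻³
Highest index: stainless steel.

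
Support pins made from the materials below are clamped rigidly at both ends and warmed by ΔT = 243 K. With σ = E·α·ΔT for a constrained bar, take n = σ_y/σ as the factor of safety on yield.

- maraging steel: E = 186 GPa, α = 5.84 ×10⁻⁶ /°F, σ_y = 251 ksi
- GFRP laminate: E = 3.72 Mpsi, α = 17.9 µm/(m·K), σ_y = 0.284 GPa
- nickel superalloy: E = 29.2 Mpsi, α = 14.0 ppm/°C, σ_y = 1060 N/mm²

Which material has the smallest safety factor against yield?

nickel superalloy

Converting E to GPa, α to ×10⁻⁶/K, σ_y to MPa, then σ and n for each:
  maraging steel: E = 186.0, α = 10.5, σ_y = 1731 → σ = 475 MPa, n = 3.64
  GFRP laminate: E = 25.65, α = 17.9, σ_y = 284.0 → σ = 112 MPa, n = 2.55
  nickel superalloy: E = 201.3, α = 14.0, σ_y = 1060 → σ = 685 MPa, n = 1.55
The minimum is nickel superalloy at n = 1.55.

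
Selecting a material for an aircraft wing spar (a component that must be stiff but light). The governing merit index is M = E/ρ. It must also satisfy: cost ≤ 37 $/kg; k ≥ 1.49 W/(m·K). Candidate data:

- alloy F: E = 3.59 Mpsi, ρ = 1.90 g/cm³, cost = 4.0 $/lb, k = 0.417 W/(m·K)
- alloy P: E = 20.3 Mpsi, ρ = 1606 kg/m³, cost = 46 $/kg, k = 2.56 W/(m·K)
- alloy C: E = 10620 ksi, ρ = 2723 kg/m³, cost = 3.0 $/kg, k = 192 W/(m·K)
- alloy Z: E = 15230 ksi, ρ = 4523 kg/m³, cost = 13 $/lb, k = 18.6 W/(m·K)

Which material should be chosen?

Screen on constraints: cost ≤ 37 $/kg; k ≥ 1.49 W/(m·K). Survivors: alloy C, alloy Z.
Putting every candidate on a common basis:
  alloy C: E = 73.22 GPa, ρ = 2723 kg/m³
  alloy Z: E = 105.0 GPa, ρ = 4523 kg/m³
  alloy C: M = 26.9 MN·m/kg
  alloy Z: M = 23.2 MN·m/kg
The maximum is for alloy C.

alloy C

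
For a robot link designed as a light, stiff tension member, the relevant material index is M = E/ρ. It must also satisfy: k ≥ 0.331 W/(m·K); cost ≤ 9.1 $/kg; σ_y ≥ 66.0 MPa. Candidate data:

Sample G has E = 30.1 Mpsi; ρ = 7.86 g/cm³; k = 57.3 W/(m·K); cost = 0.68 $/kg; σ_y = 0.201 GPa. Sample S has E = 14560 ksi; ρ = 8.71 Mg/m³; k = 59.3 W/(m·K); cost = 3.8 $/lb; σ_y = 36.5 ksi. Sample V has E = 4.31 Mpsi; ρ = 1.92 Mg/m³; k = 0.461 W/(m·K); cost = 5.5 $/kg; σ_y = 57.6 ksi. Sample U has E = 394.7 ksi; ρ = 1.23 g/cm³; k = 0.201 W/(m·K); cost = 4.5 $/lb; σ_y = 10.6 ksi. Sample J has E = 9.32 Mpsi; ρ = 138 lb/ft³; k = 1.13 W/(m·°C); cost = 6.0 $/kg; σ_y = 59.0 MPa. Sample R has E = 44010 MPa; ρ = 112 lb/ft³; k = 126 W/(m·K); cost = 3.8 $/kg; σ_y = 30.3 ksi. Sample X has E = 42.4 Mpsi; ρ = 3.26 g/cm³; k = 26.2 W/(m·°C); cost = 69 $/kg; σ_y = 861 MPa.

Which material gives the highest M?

Screen on constraints: k ≥ 0.331 W/(m·K); cost ≤ 9.1 $/kg; σ_y ≥ 66.0 MPa. Survivors: sample G, sample S, sample V, sample R.
Normalizing units and computing the index:
  sample G: E = 207.5 GPa, ρ = 7860 kg/m³
  sample S: E = 100.4 GPa, ρ = 8710 kg/m³
  sample V: E = 29.72 GPa, ρ = 1920 kg/m³
  sample R: E = 44.01 GPa, ρ = 1794 kg/m³
  sample G: M = 26.4 MN·m/kg
  sample R: M = 24.5 MN·m/kg
  sample V: M = 15.5 MN·m/kg
  sample S: M = 11.5 MN·m/kg
Sample G ranks first.

sample G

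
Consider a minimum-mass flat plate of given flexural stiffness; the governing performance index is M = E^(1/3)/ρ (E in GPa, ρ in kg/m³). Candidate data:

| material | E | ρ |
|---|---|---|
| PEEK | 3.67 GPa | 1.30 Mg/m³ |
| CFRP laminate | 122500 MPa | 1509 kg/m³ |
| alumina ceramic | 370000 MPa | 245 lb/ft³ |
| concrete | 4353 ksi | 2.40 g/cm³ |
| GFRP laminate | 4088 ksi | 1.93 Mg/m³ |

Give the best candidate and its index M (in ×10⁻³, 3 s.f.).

CFRP laminate, M = 3.29×10⁻³

In SI units:
  PEEK: E = 3.670 GPa, ρ = 1300 kg/m³
  CFRP laminate: E = 122.5 GPa, ρ = 1509 kg/m³
  alumina ceramic: E = 370.0 GPa, ρ = 3925 kg/m³
  concrete: E = 30.01 GPa, ρ = 2400 kg/m³
  GFRP laminate: E = 28.19 GPa, ρ = 1930 kg/m³
  CFRP laminate: M = 3.29×10⁻³
  alumina ceramic: M = 1.83×10⁻³
  GFRP laminate: M = 1.58×10⁻³
  concrete: M = 1.29×10⁻³
  PEEK: M = 1.19×10⁻³
The maximum is for CFRP laminate.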